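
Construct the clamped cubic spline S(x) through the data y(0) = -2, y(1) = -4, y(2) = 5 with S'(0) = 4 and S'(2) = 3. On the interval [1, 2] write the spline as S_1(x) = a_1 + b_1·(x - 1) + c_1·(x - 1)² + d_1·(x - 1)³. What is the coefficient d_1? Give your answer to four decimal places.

Put M_i = S'' at the i-th knot. Here h = (1, 1) and Δ = (-2, 9), so the interior equations h_(i-1)·M_(i-1) + 2(h_(i-1)+h_i)·M_i + h_i·M_(i+1) = 6(Δ_i − Δ_(i-1)) read
  1·M_0 + 4·M_1 + 1·M_2 = 6(Δ_1 - Δ_0) = 66
Clamped end conditions give two more equations: 2h_0·M_0 + h_0·M_1 = 6(Δ_0 - S'(0)) = -36 and h_1·M_1 + 2h_1·M_2 = 6(S'(2) - Δ_1) = -36.
Hence M_0 = -35, M_1 = 34, M_2 = -35.
On [1, 2], with S_1(x) = a_1 + b_1·(x - 1) + c_1·(x - 1)² + d_1·(x - 1)³: c_1 = M_1/2 = 17, d_1 = (M_2 - M_1)/(6h_1) = -23/2, b_1 = Δ_1 - h_1(2M_1 + M_2)/6 = 7/2.

-11.5000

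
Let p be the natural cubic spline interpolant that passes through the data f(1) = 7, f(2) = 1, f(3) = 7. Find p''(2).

18

Put M_i = p'' at the i-th knot. Here h = (1, 1) and Δ = (-6, 6), so the interior equations h_(i-1)·M_(i-1) + 2(h_(i-1)+h_i)·M_i + h_i·M_(i+1) = 6(Δ_i − Δ_(i-1)) read
  1·M_0 + 4·M_1 + 1·M_2 = 6(Δ_1 - Δ_0) = 72
Natural end conditions: M_0 = M_2 = 0.
Solving the tridiagonal system: M_0 = 0, M_1 = 18, M_2 = 0.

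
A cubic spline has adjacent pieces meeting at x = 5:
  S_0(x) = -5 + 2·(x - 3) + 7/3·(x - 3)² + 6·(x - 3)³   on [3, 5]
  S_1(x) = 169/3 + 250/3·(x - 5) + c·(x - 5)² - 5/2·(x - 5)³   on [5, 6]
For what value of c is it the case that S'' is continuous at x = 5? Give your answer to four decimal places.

38.3333

S_0''(x) = 14/3 + 36·(x - 3), so S_0''(5) = 230/3. On the right, S_1''(5) = 2c, so c = 115/3.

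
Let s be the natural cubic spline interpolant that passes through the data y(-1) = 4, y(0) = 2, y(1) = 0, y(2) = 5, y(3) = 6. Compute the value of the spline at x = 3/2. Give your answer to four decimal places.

2.2321

Write M_i for s''(x_i). With h_i = 1, 1, 1, 1 and divided differences Δ_i = -2, -2, 5, 1, the continuity of s' gives the tridiagonal system
  1·M_0 + 4·M_1 + 1·M_2 = 6(Δ_1 - Δ_0) = 0
  1·M_1 + 4·M_2 + 1·M_3 = 6(Δ_2 - Δ_1) = 42
  1·M_2 + 4·M_3 + 1·M_4 = 6(Δ_3 - Δ_2) = -24
Natural end conditions: M_0 = M_4 = 0.
Forward elimination and back-substitution give M_0 = 0, M_1 = -24/7, M_2 = 96/7, M_3 = -66/7, M_4 = 0.
On [1, 2], s(x) = 0 + 2·(x - 1) + 48/7·(x - 1)² - 27/7·(x - 1)³.
With (x - 1) = 1/2: s(3/2) = 125/56.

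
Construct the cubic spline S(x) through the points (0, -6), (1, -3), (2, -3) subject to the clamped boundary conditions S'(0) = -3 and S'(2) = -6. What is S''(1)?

-6

Put M_i = S'' at the i-th knot. Here h = (1, 1) and Δ = (3, 0), so the interior equations h_(i-1)·M_(i-1) + 2(h_(i-1)+h_i)·M_i + h_i·M_(i+1) = 6(Δ_i − Δ_(i-1)) read
  1·M_0 + 4·M_1 + 1·M_2 = 6(Δ_1 - Δ_0) = -18
Clamped end conditions give two more equations: 2h_0·M_0 + h_0·M_1 = 6(Δ_0 - S'(0)) = 36 and h_1·M_1 + 2h_1·M_2 = 6(S'(2) - Δ_1) = -36.
Hence M_0 = 21, M_1 = -6, M_2 = -15.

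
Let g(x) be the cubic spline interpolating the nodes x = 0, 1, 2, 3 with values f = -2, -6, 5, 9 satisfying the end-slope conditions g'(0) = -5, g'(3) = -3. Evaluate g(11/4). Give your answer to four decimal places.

Write σ_i for g''(x_i). With h_i = 1, 1, 1 and divided differences Δ_i = -4, 11, 4, the continuity of g' gives the tridiagonal system
  1·σ_0 + 4·σ_1 + 1·σ_2 = 6(Δ_1 - Δ_0) = 90
  1·σ_1 + 4·σ_2 + 1·σ_3 = 6(Δ_2 - Δ_1) = -42
Clamped end conditions give two more equations: 2h_0·σ_0 + h_0·σ_1 = 6(Δ_0 - g'(0)) = 6 and h_2·σ_2 + 2h_2·σ_3 = 6(g'(3) - Δ_2) = -42.
Hence σ_0 = -172/15, σ_1 = 434/15, σ_2 = -214/15, σ_3 = -208/15.
On [2, 3], g(x) = 5 + 166/15·(x - 2) - 107/15·(x - 2)² + 1/15·(x - 2)³.
With (x - 2) = 3/4: g(11/4) = 2981/320.

9.3156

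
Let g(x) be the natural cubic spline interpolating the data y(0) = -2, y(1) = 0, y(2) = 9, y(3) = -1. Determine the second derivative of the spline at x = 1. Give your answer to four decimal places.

Let M_i = g''(x_i). Step sizes h_i = 1, 1, 1; slopes of the chords Δ_i = (y_(i+1) - y_i)/h_i = 2, 9, -10.
  1·M_0 + 4·M_1 + 1·M_2 = 6(Δ_1 - Δ_0) = 42
  1·M_1 + 4·M_2 + 1·M_3 = 6(Δ_2 - Δ_1) = -114
Natural end conditions: M_0 = M_3 = 0.
Solving the tridiagonal system: M_0 = 0, M_1 = 94/5, M_2 = -166/5, M_3 = 0.

18.8000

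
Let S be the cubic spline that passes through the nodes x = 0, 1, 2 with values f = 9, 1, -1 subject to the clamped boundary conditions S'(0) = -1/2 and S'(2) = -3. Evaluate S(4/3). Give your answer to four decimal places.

Put m_i = S'' at the i-th knot. Here h = (1, 1) and Δ = (-8, -2), so the interior equations h_(i-1)·m_(i-1) + 2(h_(i-1)+h_i)·m_i + h_i·m_(i+1) = 6(Δ_i − Δ_(i-1)) read
  1·m_0 + 4·m_1 + 1·m_2 = 6(Δ_1 - Δ_0) = 36
Clamped end conditions give two more equations: 2h_0·m_0 + h_0·m_1 = 6(Δ_0 - S'(0)) = -45 and h_1·m_1 + 2h_1·m_2 = 6(S'(2) - Δ_1) = -6.
Solving: m_0 = -131/4, m_1 = 41/2, m_2 = -53/4.
On [1, 2], S(x) = 1 - 53/8·(x - 1) + 41/4·(x - 1)² - 45/8·(x - 1)³.
With (x - 1) = 1/3: S(4/3) = -5/18.

-0.2778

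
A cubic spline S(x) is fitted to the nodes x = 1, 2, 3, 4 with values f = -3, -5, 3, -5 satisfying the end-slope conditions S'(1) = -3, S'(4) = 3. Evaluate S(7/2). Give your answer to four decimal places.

-1.6500

Write M_i for S''(x_i). With h_i = 1, 1, 1 and divided differences Δ_i = -2, 8, -8, the continuity of S' gives the tridiagonal system
  1·M_0 + 4·M_1 + 1·M_2 = 6(Δ_1 - Δ_0) = 60
  1·M_1 + 4·M_2 + 1·M_3 = 6(Δ_2 - Δ_1) = -96
Clamped end conditions give two more equations: 2h_0·M_0 + h_0·M_1 = 6(Δ_0 - S'(1)) = 6 and h_2·M_2 + 2h_2·M_3 = 6(S'(4) - Δ_2) = 66.
Solving the tridiagonal system: M_0 = -58/5, M_1 = 146/5, M_2 = -226/5, M_3 = 278/5.
On [3, 4], S(x) = 3 - 11/5·(x - 3) - 113/5·(x - 3)² + 84/5·(x - 3)³.
With (x - 3) = 1/2: S(7/2) = -33/20.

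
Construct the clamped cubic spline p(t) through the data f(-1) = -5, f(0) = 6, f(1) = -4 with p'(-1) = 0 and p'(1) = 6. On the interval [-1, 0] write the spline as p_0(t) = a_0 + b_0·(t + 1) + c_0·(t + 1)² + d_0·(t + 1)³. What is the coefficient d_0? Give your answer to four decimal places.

-22.7500

With m_i denoting the second derivative at x_i, h_i = 1, 1, and Δ_i = (y_(i+1) − y_i)/h_i = 11, -10:
  1·m_0 + 4·m_1 + 1·m_2 = 6(Δ_1 - Δ_0) = -126
Clamped end conditions give two more equations: 2h_0·m_0 + h_0·m_1 = 6(Δ_0 - p'(-1)) = 66 and h_1·m_1 + 2h_1·m_2 = 6(p'(1) - Δ_1) = 96.
Solving the tridiagonal system: m_0 = 135/2, m_1 = -69, m_2 = 165/2.
On [-1, 0], with p_0(t) = a_0 + b_0·(t + 1) + c_0·(t + 1)² + d_0·(t + 1)³: c_0 = m_0/2 = 135/4, d_0 = (m_1 - m_0)/(6h_0) = -91/4, b_0 = Δ_0 - h_0(2m_0 + m_1)/6 = 0.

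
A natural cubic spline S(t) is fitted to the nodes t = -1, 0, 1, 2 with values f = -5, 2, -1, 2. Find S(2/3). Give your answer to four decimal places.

Let m_i = S''(x_i). Step sizes h_i = 1, 1, 1; slopes of the chords Δ_i = (y_(i+1) - y_i)/h_i = 7, -3, 3.
  1·m_0 + 4·m_1 + 1·m_2 = 6(Δ_1 - Δ_0) = -60
  1·m_1 + 4·m_2 + 1·m_3 = 6(Δ_2 - Δ_1) = 36
Natural end conditions: m_0 = m_3 = 0.
Solving the tridiagonal system: m_0 = 0, m_1 = -92/5, m_2 = 68/5, m_3 = 0.
On [0, 1], S(t) = 2 + 13/15·t - 46/5·t² + 16/3·t³.
With t = 2/3: S(2/3) = 28/405.

0.0691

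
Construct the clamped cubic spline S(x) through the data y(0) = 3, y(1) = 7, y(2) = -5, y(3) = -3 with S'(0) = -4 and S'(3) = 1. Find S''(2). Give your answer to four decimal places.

37.7333

Write M_i for S''(x_i). With h_i = 1, 1, 1 and divided differences Δ_i = 4, -12, 2, the continuity of S' gives the tridiagonal system
  1·M_0 + 4·M_1 + 1·M_2 = 6(Δ_1 - Δ_0) = -96
  1·M_1 + 4·M_2 + 1·M_3 = 6(Δ_2 - Δ_1) = 84
Clamped end conditions give two more equations: 2h_0·M_0 + h_0·M_1 = 6(Δ_0 - S'(0)) = 48 and h_2·M_2 + 2h_2·M_3 = 6(S'(3) - Δ_2) = -6.
Solving: M_0 = 698/15, M_1 = -676/15, M_2 = 566/15, M_3 = -328/15.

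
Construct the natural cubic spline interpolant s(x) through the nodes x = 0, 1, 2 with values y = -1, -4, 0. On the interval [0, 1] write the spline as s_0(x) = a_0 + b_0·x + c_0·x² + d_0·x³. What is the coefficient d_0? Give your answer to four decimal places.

Write M_i for s''(x_i). With h_i = 1, 1 and divided differences Δ_i = -3, 4, the continuity of s' gives the tridiagonal system
  1·M_0 + 4·M_1 + 1·M_2 = 6(Δ_1 - Δ_0) = 42
Natural end conditions: M_0 = M_2 = 0.
Solving: M_0 = 0, M_1 = 21/2, M_2 = 0.
On [0, 1], with s_0(x) = a_0 + b_0·x + c_0·x² + d_0·x³: c_0 = M_0/2 = 0, d_0 = (M_1 - M_0)/(6h_0) = 7/4, b_0 = Δ_0 - h_0(2M_0 + M_1)/6 = -19/4.

1.7500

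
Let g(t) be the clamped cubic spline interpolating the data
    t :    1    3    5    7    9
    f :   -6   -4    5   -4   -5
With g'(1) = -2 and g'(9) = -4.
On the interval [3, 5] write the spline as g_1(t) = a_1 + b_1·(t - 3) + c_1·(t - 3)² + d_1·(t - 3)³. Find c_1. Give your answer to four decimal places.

Let M_i = g''(x_i). Step sizes h_i = 2, 2, 2, 2; slopes of the chords Δ_i = (y_(i+1) - y_i)/h_i = 1, 9/2, -9/2, -1/2.
  2·M_0 + 8·M_1 + 2·M_2 = 6(Δ_1 - Δ_0) = 21
  2·M_1 + 8·M_2 + 2·M_3 = 6(Δ_2 - Δ_1) = -54
  2·M_2 + 8·M_3 + 2·M_4 = 6(Δ_3 - Δ_2) = 24
Clamped end conditions give two more equations: 2h_0·M_0 + h_0·M_1 = 6(Δ_0 - g'(1)) = 18 and h_3·M_3 + 2h_3·M_4 = 6(g'(9) - Δ_3) = -21.
Hence M_0 = 251/112, M_1 = 253/56, M_2 = -157/16, M_3 = 433/56, M_4 = -1021/112.
On [3, 5], with g_1(t) = a_1 + b_1·(t - 3) + c_1·(t - 3)² + d_1·(t - 3)³: c_1 = M_1/2 = 253/112, d_1 = (M_2 - M_1)/(6h_1) = -535/448, b_1 = Δ_1 - h_1(2M_1 + M_2)/6 = 533/112.

2.2589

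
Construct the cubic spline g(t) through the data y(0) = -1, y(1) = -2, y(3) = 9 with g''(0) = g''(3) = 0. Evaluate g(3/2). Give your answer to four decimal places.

-0.6719

Put M_i = g'' at the i-th knot. Here h = (1, 2) and Δ = (-1, 11/2), so the interior equations h_(i-1)·M_(i-1) + 2(h_(i-1)+h_i)·M_i + h_i·M_(i+1) = 6(Δ_i − Δ_(i-1)) read
  1·M_0 + 6·M_1 + 2·M_2 = 6(Δ_1 - Δ_0) = 39
Natural end conditions: M_0 = M_2 = 0.
Solving the tridiagonal system: M_0 = 0, M_1 = 13/2, M_2 = 0.
On [1, 3], g(t) = -2 + 7/6·(t - 1) + 13/4·(t - 1)² - 13/24·(t - 1)³.
With (t - 1) = 1/2: g(3/2) = -43/64.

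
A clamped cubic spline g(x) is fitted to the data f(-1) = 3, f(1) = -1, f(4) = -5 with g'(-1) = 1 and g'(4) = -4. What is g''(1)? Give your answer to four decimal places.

Let σ_i = g''(x_i). Step sizes h_i = 2, 3; slopes of the chords Δ_i = (y_(i+1) - y_i)/h_i = -2, -4/3.
  2·σ_0 + 10·σ_1 + 3·σ_2 = 6(Δ_1 - Δ_0) = 4
Clamped end conditions give two more equations: 2h_0·σ_0 + h_0·σ_1 = 6(Δ_0 - g'(-1)) = -18 and h_1·σ_1 + 2h_1·σ_2 = 6(g'(4) - Δ_1) = -16.
Forward elimination and back-substitution give σ_0 = -59/10, σ_1 = 14/5, σ_2 = -61/15.

2.8000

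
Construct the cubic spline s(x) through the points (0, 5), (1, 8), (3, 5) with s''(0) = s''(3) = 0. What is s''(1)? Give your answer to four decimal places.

With m_i denoting the second derivative at x_i, h_i = 1, 2, and Δ_i = (y_(i+1) − y_i)/h_i = 3, -3/2:
  1·m_0 + 6·m_1 + 2·m_2 = 6(Δ_1 - Δ_0) = -27
Natural end conditions: m_0 = m_2 = 0.
Solving: m_0 = 0, m_1 = -9/2, m_2 = 0.

-4.5000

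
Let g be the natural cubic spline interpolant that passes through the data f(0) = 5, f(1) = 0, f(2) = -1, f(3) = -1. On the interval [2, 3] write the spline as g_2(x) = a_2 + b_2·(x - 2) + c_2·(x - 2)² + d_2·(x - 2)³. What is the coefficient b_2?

Let σ_i = g''(x_i). Step sizes h_i = 1, 1, 1; slopes of the chords Δ_i = (y_(i+1) - y_i)/h_i = -5, -1, 0.
  1·σ_0 + 4·σ_1 + 1·σ_2 = 6(Δ_1 - Δ_0) = 24
  1·σ_1 + 4·σ_2 + 1·σ_3 = 6(Δ_2 - Δ_1) = 6
Natural end conditions: σ_0 = σ_3 = 0.
Solving: σ_0 = 0, σ_1 = 6, σ_2 = 0, σ_3 = 0.
On [2, 3], with g_2(x) = a_2 + b_2·(x - 2) + c_2·(x - 2)² + d_2·(x - 2)³: c_2 = σ_2/2 = 0, d_2 = (σ_3 - σ_2)/(6h_2) = 0, b_2 = Δ_2 - h_2(2σ_2 + σ_3)/6 = 0.

0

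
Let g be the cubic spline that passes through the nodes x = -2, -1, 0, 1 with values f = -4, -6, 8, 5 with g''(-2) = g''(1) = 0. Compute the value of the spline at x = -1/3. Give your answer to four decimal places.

3.8074

Write M_i for g''(x_i). With h_i = 1, 1, 1 and divided differences Δ_i = -2, 14, -3, the continuity of g' gives the tridiagonal system
  1·M_0 + 4·M_1 + 1·M_2 = 6(Δ_1 - Δ_0) = 96
  1·M_1 + 4·M_2 + 1·M_3 = 6(Δ_2 - Δ_1) = -102
Natural end conditions: M_0 = M_3 = 0.
Solving the tridiagonal system: M_0 = 0, M_1 = 162/5, M_2 = -168/5, M_3 = 0.
On [-1, 0], g(x) = -6 + 44/5·(x + 1) + 81/5·(x + 1)² - 11·(x + 1)³.
With (x + 1) = 2/3: g(-1/3) = 514/135.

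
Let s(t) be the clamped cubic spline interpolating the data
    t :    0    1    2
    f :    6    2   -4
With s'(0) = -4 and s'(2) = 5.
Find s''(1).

-15

Let M_i = s''(x_i). Step sizes h_i = 1, 1; slopes of the chords Δ_i = (y_(i+1) - y_i)/h_i = -4, -6.
  1·M_0 + 4·M_1 + 1·M_2 = 6(Δ_1 - Δ_0) = -12
Clamped end conditions give two more equations: 2h_0·M_0 + h_0·M_1 = 6(Δ_0 - s'(0)) = 0 and h_1·M_1 + 2h_1·M_2 = 6(s'(2) - Δ_1) = 66.
Solving the tridiagonal system: M_0 = 15/2, M_1 = -15, M_2 = 81/2.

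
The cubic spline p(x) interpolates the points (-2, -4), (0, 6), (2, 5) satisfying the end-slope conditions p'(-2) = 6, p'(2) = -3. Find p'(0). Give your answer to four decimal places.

2.6250

Put σ_i = p'' at the i-th knot. Here h = (2, 2) and Δ = (5, -1/2), so the interior equations h_(i-1)·σ_(i-1) + 2(h_(i-1)+h_i)·σ_i + h_i·σ_(i+1) = 6(Δ_i − Δ_(i-1)) read
  2·σ_0 + 8·σ_1 + 2·σ_2 = 6(Δ_1 - Δ_0) = -33
Clamped end conditions give two more equations: 2h_0·σ_0 + h_0·σ_1 = 6(Δ_0 - p'(-2)) = -6 and h_1·σ_1 + 2h_1·σ_2 = 6(p'(2) - Δ_1) = -15.
Forward elimination and back-substitution give σ_0 = 3/8, σ_1 = -15/4, σ_2 = -15/8.
On [0, 2], p'(x) = b_1 + 2c_1·x + 3d_1·x² with b_1 = Δ_1 - h_1(2σ_1 + σ_2)/6 = 21/8, c_1 = σ_1/2 = -15/8, d_1 = (σ_2 - σ_1)/(6h_1) = 5/32. So p'(0) = 21/8.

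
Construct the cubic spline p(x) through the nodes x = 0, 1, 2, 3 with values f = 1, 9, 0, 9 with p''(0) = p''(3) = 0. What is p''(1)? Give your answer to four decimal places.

Put M_i = p'' at the i-th knot. Here h = (1, 1, 1) and Δ = (8, -9, 9), so the interior equations h_(i-1)·M_(i-1) + 2(h_(i-1)+h_i)·M_i + h_i·M_(i+1) = 6(Δ_i − Δ_(i-1)) read
  1·M_0 + 4·M_1 + 1·M_2 = 6(Δ_1 - Δ_0) = -102
  1·M_1 + 4·M_2 + 1·M_3 = 6(Δ_2 - Δ_1) = 108
Natural end conditions: M_0 = M_3 = 0.
Solving the tridiagonal system: M_0 = 0, M_1 = -172/5, M_2 = 178/5, M_3 = 0.

-34.4000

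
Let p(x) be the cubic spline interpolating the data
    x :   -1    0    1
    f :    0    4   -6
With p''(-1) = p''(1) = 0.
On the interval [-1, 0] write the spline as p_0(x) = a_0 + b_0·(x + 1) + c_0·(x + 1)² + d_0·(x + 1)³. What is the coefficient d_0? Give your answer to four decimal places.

-3.5000

Put M_i = p'' at the i-th knot. Here h = (1, 1) and Δ = (4, -10), so the interior equations h_(i-1)·M_(i-1) + 2(h_(i-1)+h_i)·M_i + h_i·M_(i+1) = 6(Δ_i − Δ_(i-1)) read
  1·M_0 + 4·M_1 + 1·M_2 = 6(Δ_1 - Δ_0) = -84
Natural end conditions: M_0 = M_2 = 0.
Solving the tridiagonal system: M_0 = 0, M_1 = -21, M_2 = 0.
On [-1, 0], with p_0(x) = a_0 + b_0·(x + 1) + c_0·(x + 1)² + d_0·(x + 1)³: c_0 = M_0/2 = 0, d_0 = (M_1 - M_0)/(6h_0) = -7/2, b_0 = Δ_0 - h_0(2M_0 + M_1)/6 = 15/2.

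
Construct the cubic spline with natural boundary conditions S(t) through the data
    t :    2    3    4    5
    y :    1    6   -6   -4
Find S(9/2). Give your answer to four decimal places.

-6.8250

Let σ_i = S''(x_i). Step sizes h_i = 1, 1, 1; slopes of the chords Δ_i = (y_(i+1) - y_i)/h_i = 5, -12, 2.
  1·σ_0 + 4·σ_1 + 1·σ_2 = 6(Δ_1 - Δ_0) = -102
  1·σ_1 + 4·σ_2 + 1·σ_3 = 6(Δ_2 - Δ_1) = 84
Natural end conditions: σ_0 = σ_3 = 0.
Hence σ_0 = 0, σ_1 = -164/5, σ_2 = 146/5, σ_3 = 0.
On [4, 5], S(t) = -6 - 116/15·(t - 4) + 73/5·(t - 4)² - 73/15·(t - 4)³.
With (t - 4) = 1/2: S(9/2) = -273/40.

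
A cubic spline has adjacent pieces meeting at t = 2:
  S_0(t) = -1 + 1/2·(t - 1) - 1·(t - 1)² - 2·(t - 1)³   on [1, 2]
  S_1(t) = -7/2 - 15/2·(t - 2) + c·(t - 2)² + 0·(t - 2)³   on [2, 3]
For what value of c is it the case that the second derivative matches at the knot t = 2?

-7

S_0''(t) = -2 - 12·(t - 1), so S_0''(2) = -14. On the right, S_1''(2) = 2c, so c = -7.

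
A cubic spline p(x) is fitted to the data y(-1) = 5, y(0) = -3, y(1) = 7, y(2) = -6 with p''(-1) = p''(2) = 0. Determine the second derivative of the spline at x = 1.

-44

With M_i denoting the second derivative at x_i, h_i = 1, 1, 1, and Δ_i = (y_(i+1) − y_i)/h_i = -8, 10, -13:
  1·M_0 + 4·M_1 + 1·M_2 = 6(Δ_1 - Δ_0) = 108
  1·M_1 + 4·M_2 + 1·M_3 = 6(Δ_2 - Δ_1) = -138
Natural end conditions: M_0 = M_3 = 0.
Forward elimination and back-substitution give M_0 = 0, M_1 = 38, M_2 = -44, M_3 = 0.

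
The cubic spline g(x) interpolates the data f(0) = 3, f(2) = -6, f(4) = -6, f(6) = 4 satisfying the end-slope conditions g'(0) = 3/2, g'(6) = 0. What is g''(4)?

5

Let σ_i = g''(x_i). Step sizes h_i = 2, 2, 2; slopes of the chords Δ_i = (y_(i+1) - y_i)/h_i = -9/2, 0, 5.
  2·σ_0 + 8·σ_1 + 2·σ_2 = 6(Δ_1 - Δ_0) = 27
  2·σ_1 + 8·σ_2 + 2·σ_3 = 6(Δ_2 - Δ_1) = 30
Clamped end conditions give two more equations: 2h_0·σ_0 + h_0·σ_1 = 6(Δ_0 - g'(0)) = -36 and h_2·σ_2 + 2h_2·σ_3 = 6(g'(6) - Δ_2) = -30.
Solving: σ_0 = -23/2, σ_1 = 5, σ_2 = 5, σ_3 = -10.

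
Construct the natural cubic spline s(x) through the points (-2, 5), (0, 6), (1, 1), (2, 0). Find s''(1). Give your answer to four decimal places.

With M_i denoting the second derivative at x_i, h_i = 2, 1, 1, and Δ_i = (y_(i+1) − y_i)/h_i = 1/2, -5, -1:
  2·M_0 + 6·M_1 + 1·M_2 = 6(Δ_1 - Δ_0) = -33
  1·M_1 + 4·M_2 + 1·M_3 = 6(Δ_2 - Δ_1) = 24
Natural end conditions: M_0 = M_3 = 0.
Forward elimination and back-substitution give M_0 = 0, M_1 = -156/23, M_2 = 177/23, M_3 = 0.

7.6957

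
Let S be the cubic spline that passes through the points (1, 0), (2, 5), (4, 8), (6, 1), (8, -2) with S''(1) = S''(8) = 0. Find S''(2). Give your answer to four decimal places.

Write m_i for S''(x_i). With h_i = 1, 2, 2, 2 and divided differences Δ_i = 5, 3/2, -7/2, -3/2, the continuity of S' gives the tridiagonal system
  1·m_0 + 6·m_1 + 2·m_2 = 6(Δ_1 - Δ_0) = -21
  2·m_1 + 8·m_2 + 2·m_3 = 6(Δ_2 - Δ_1) = -30
  2·m_2 + 8·m_3 + 2·m_4 = 6(Δ_3 - Δ_2) = 12
Natural end conditions: m_0 = m_4 = 0.
Hence m_0 = 0, m_1 = -183/82, m_2 = -156/41, m_3 = 201/82, m_4 = 0.

-2.2317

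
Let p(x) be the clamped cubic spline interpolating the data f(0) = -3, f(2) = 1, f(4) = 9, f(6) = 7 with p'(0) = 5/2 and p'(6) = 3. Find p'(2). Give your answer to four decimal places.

Let M_i = p''(x_i). Step sizes h_i = 2, 2, 2; slopes of the chords Δ_i = (y_(i+1) - y_i)/h_i = 2, 4, -1.
  2·M_0 + 8·M_1 + 2·M_2 = 6(Δ_1 - Δ_0) = 12
  2·M_1 + 8·M_2 + 2·M_3 = 6(Δ_2 - Δ_1) = -30
Clamped end conditions give two more equations: 2h_0·M_0 + h_0·M_1 = 6(Δ_0 - p'(0)) = -3 and h_2·M_2 + 2h_2·M_3 = 6(p'(6) - Δ_2) = 24.
Hence M_0 = -41/15, M_1 = 119/30, M_2 = -107/15, M_3 = 287/30.
On [2, 4], p'(x) = b_1 + 2c_1·(x - 2) + 3d_1·(x - 2)² with b_1 = Δ_1 - h_1(2M_1 + M_2)/6 = 56/15, c_1 = M_1/2 = 119/60, d_1 = (M_2 - M_1)/(6h_1) = -37/40. So p'(2) = 56/15.

3.7333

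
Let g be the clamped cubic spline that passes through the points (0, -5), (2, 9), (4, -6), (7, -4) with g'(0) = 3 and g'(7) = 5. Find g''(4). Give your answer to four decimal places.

8.1081

With σ_i denoting the second derivative at x_i, h_i = 2, 2, 3, and Δ_i = (y_(i+1) − y_i)/h_i = 7, -15/2, 2/3:
  2·σ_0 + 8·σ_1 + 2·σ_2 = 6(Δ_1 - Δ_0) = -87
  2·σ_1 + 10·σ_2 + 3·σ_3 = 6(Δ_2 - Δ_1) = 49
Clamped end conditions give two more equations: 2h_0·σ_0 + h_0·σ_1 = 6(Δ_0 - g'(0)) = 24 and h_2·σ_2 + 2h_2·σ_3 = 6(g'(7) - Δ_2) = 26.
Forward elimination and back-substitution give σ_0 = 1053/74, σ_1 = -609/37, σ_2 = 300/37, σ_3 = 31/111.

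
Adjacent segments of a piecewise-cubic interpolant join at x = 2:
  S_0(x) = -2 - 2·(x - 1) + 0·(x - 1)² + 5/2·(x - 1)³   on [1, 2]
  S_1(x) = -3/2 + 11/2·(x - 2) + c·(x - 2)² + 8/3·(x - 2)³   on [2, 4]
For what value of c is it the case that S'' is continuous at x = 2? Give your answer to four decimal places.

7.5000

S_0''(x) = 0 + 15·(x - 1), so S_0''(2) = 15. On the right, S_1''(2) = 2c, so c = 15/2.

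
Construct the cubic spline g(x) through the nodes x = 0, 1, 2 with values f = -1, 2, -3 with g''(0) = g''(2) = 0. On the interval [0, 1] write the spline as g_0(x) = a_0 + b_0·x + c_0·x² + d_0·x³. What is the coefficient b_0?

5

With m_i denoting the second derivative at x_i, h_i = 1, 1, and Δ_i = (y_(i+1) − y_i)/h_i = 3, -5:
  1·m_0 + 4·m_1 + 1·m_2 = 6(Δ_1 - Δ_0) = -48
Natural end conditions: m_0 = m_2 = 0.
Solving: m_0 = 0, m_1 = -12, m_2 = 0.
On [0, 1], with g_0(x) = a_0 + b_0·x + c_0·x² + d_0·x³: c_0 = m_0/2 = 0, d_0 = (m_1 - m_0)/(6h_0) = -2, b_0 = Δ_0 - h_0(2m_0 + m_1)/6 = 5.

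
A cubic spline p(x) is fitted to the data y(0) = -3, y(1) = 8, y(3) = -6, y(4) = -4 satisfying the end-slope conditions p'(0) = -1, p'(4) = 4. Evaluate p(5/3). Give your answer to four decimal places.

7.5323

Let M_i = p''(x_i). Step sizes h_i = 1, 2, 1; slopes of the chords Δ_i = (y_(i+1) - y_i)/h_i = 11, -7, 2.
  1·M_0 + 6·M_1 + 2·M_2 = 6(Δ_1 - Δ_0) = -108
  2·M_1 + 6·M_2 + 1·M_3 = 6(Δ_2 - Δ_1) = 54
Clamped end conditions give two more equations: 2h_0·M_0 + h_0·M_1 = 6(Δ_0 - p'(0)) = 72 and h_2·M_2 + 2h_2·M_3 = 6(p'(4) - Δ_2) = 12.
Forward elimination and back-substitution give M_0 = 1852/35, M_1 = -1184/35, M_2 = 736/35, M_3 = -158/35.
On [1, 3], p(x) = 8 + 299/35·(x - 1) - 592/35·(x - 1)² + 32/7·(x - 1)³.
With (x - 1) = 2/3: p(5/3) = 7118/945.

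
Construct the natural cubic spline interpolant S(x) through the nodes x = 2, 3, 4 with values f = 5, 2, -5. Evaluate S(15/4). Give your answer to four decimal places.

-3.0156

Let σ_i = S''(x_i). Step sizes h_i = 1, 1; slopes of the chords Δ_i = (y_(i+1) - y_i)/h_i = -3, -7.
  1·σ_0 + 4·σ_1 + 1·σ_2 = 6(Δ_1 - Δ_0) = -24
Natural end conditions: σ_0 = σ_2 = 0.
Solving the tridiagonal system: σ_0 = 0, σ_1 = -6, σ_2 = 0.
On [3, 4], S(x) = 2 - 5·(x - 3) - 3·(x - 3)² + 1·(x - 3)³.
With (x - 3) = 3/4: S(15/4) = -193/64.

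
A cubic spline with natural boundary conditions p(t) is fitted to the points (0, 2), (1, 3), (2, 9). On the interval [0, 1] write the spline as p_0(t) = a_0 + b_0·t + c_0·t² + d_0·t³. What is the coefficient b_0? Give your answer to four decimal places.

-0.2500

With σ_i denoting the second derivative at x_i, h_i = 1, 1, and Δ_i = (y_(i+1) − y_i)/h_i = 1, 6:
  1·σ_0 + 4·σ_1 + 1·σ_2 = 6(Δ_1 - Δ_0) = 30
Natural end conditions: σ_0 = σ_2 = 0.
Solving the tridiagonal system: σ_0 = 0, σ_1 = 15/2, σ_2 = 0.
On [0, 1], with p_0(t) = a_0 + b_0·t + c_0·t² + d_0·t³: c_0 = σ_0/2 = 0, d_0 = (σ_1 - σ_0)/(6h_0) = 5/4, b_0 = Δ_0 - h_0(2σ_0 + σ_1)/6 = -1/4.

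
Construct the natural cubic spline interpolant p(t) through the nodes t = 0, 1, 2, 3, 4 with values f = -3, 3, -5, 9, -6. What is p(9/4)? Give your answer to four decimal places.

-2.3228

Put M_i = p'' at the i-th knot. Here h = (1, 1, 1, 1) and Δ = (6, -8, 14, -15), so the interior equations h_(i-1)·M_(i-1) + 2(h_(i-1)+h_i)·M_i + h_i·M_(i+1) = 6(Δ_i − Δ_(i-1)) read
  1·M_0 + 4·M_1 + 1·M_2 = 6(Δ_1 - Δ_0) = -84
  1·M_1 + 4·M_2 + 1·M_3 = 6(Δ_2 - Δ_1) = 132
  1·M_2 + 4·M_3 + 1·M_4 = 6(Δ_3 - Δ_2) = -174
Natural end conditions: M_0 = M_4 = 0.
Hence M_0 = 0, M_1 = -981/28, M_2 = 393/7, M_3 = -1611/28, M_4 = 0.
On [2, 3], p(t) = -5 + 39/8·(t - 2) + 393/14·(t - 2)² - 1061/56·(t - 2)³.
With (t - 2) = 1/4: p(9/4) = -8325/3584.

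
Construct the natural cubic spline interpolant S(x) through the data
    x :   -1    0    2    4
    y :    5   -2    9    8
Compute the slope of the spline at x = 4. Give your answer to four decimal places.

Let M_i = S''(x_i). Step sizes h_i = 1, 2, 2; slopes of the chords Δ_i = (y_(i+1) - y_i)/h_i = -7, 11/2, -1/2.
  1·M_0 + 6·M_1 + 2·M_2 = 6(Δ_1 - Δ_0) = 75
  2·M_1 + 8·M_2 + 2·M_3 = 6(Δ_2 - Δ_1) = -36
Natural end conditions: M_0 = M_3 = 0.
Forward elimination and back-substitution give M_0 = 0, M_1 = 168/11, M_2 = -183/22, M_3 = 0.
On [2, 4], S'(x) = b_2 + 2c_2·(x - 2) + 3d_2·(x - 2)² with b_2 = Δ_2 - h_2(2M_2 + M_3)/6 = 111/22, c_2 = M_2/2 = -183/44, d_2 = (M_3 - M_2)/(6h_2) = 61/88. So S'(4) = -36/11.

-3.2727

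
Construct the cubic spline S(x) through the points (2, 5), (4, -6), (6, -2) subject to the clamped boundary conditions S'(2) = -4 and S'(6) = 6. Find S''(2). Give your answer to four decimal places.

-5.3750

Write m_i for S''(x_i). With h_i = 2, 2 and divided differences Δ_i = -11/2, 2, the continuity of S' gives the tridiagonal system
  2·m_0 + 8·m_1 + 2·m_2 = 6(Δ_1 - Δ_0) = 45
Clamped end conditions give two more equations: 2h_0·m_0 + h_0·m_1 = 6(Δ_0 - S'(2)) = -9 and h_1·m_1 + 2h_1·m_2 = 6(S'(6) - Δ_1) = 24.
Solving: m_0 = -43/8, m_1 = 25/4, m_2 = 23/8.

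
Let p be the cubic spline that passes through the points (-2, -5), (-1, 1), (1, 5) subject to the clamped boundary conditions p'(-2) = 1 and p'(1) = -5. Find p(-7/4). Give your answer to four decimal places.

-4.2734

Put M_i = p'' at the i-th knot. Here h = (1, 2) and Δ = (6, 2), so the interior equations h_(i-1)·M_(i-1) + 2(h_(i-1)+h_i)·M_i + h_i·M_(i+1) = 6(Δ_i − Δ_(i-1)) read
  1·M_0 + 6·M_1 + 2·M_2 = 6(Δ_1 - Δ_0) = -24
Clamped end conditions give two more equations: 2h_0·M_0 + h_0·M_1 = 6(Δ_0 - p'(-2)) = 30 and h_1·M_1 + 2h_1·M_2 = 6(p'(1) - Δ_1) = -42.
Solving the tridiagonal system: M_0 = 17, M_1 = -4, M_2 = -17/2.
On [-2, -1], p(x) = -5 + 1·(x + 2) + 17/2·(x + 2)² - 7/2·(x + 2)³.
With (x + 2) = 1/4: p(-7/4) = -547/128.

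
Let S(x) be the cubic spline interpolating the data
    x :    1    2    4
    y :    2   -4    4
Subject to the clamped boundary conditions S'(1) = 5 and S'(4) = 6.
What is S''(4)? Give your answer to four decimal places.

-6.6667

Let M_i = S''(x_i). Step sizes h_i = 1, 2; slopes of the chords Δ_i = (y_(i+1) - y_i)/h_i = -6, 4.
  1·M_0 + 6·M_1 + 2·M_2 = 6(Δ_1 - Δ_0) = 60
Clamped end conditions give two more equations: 2h_0·M_0 + h_0·M_1 = 6(Δ_0 - S'(1)) = -66 and h_1·M_1 + 2h_1·M_2 = 6(S'(4) - Δ_1) = 12.
Hence M_0 = -128/3, M_1 = 58/3, M_2 = -20/3.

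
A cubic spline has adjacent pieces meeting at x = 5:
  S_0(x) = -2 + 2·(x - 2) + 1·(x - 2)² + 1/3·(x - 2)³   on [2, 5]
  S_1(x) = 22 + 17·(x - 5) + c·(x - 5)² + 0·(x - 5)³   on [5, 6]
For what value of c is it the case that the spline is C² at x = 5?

4

S_0''(x) = 2 + 2·(x - 2), so S_0''(5) = 8. On the right, S_1''(5) = 2c, so c = 4.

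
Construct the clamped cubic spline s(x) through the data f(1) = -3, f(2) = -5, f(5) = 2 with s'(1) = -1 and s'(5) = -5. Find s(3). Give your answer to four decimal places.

-2.2407

With M_i denoting the second derivative at x_i, h_i = 1, 3, and Δ_i = (y_(i+1) − y_i)/h_i = -2, 7/3:
  1·M_0 + 8·M_1 + 3·M_2 = 6(Δ_1 - Δ_0) = 26
Clamped end conditions give two more equations: 2h_0·M_0 + h_0·M_1 = 6(Δ_0 - s'(1)) = -6 and h_1·M_1 + 2h_1·M_2 = 6(s'(5) - Δ_1) = -44.
Solving: M_0 = -29/4, M_1 = 17/2, M_2 = -139/12.
On [2, 5], s(x) = -5 - 3/8·(x - 2) + 17/4·(x - 2)² - 241/216·(x - 2)³.
With (x - 2) = 1: s(3) = -121/54.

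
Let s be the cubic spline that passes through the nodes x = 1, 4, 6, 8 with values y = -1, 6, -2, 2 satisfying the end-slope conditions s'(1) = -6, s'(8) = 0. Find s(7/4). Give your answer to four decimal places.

-2.3539

Put m_i = s'' at the i-th knot. Here h = (3, 2, 2) and Δ = (7/3, -4, 2), so the interior equations h_(i-1)·m_(i-1) + 2(h_(i-1)+h_i)·m_i + h_i·m_(i+1) = 6(Δ_i − Δ_(i-1)) read
  3·m_0 + 10·m_1 + 2·m_2 = 6(Δ_1 - Δ_0) = -38
  2·m_1 + 8·m_2 + 2·m_3 = 6(Δ_2 - Δ_1) = 36
Clamped end conditions give two more equations: 2h_0·m_0 + h_0·m_1 = 6(Δ_0 - s'(1)) = 50 and h_2·m_2 + 2h_2·m_3 = 6(s'(8) - Δ_2) = -12.
Solving: m_0 = 1450/111, m_1 = -350/37, m_2 = 322/37, m_3 = -272/37.
On [1, 4], s(x) = -1 - 6·(x - 1) + 725/111·(x - 1)² - 1250/999·(x - 1)³.
With (x - 1) = 3/4: s(7/4) = -2787/1184.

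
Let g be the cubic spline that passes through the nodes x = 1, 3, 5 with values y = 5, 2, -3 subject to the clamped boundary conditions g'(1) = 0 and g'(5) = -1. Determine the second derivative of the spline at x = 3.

Let M_i = g''(x_i). Step sizes h_i = 2, 2; slopes of the chords Δ_i = (y_(i+1) - y_i)/h_i = -3/2, -5/2.
  2·M_0 + 8·M_1 + 2·M_2 = 6(Δ_1 - Δ_0) = -6
Clamped end conditions give two more equations: 2h_0·M_0 + h_0·M_1 = 6(Δ_0 - g'(1)) = -9 and h_1·M_1 + 2h_1·M_2 = 6(g'(5) - Δ_1) = 9.
Forward elimination and back-substitution give M_0 = -7/4, M_1 = -1, M_2 = 11/4.

-1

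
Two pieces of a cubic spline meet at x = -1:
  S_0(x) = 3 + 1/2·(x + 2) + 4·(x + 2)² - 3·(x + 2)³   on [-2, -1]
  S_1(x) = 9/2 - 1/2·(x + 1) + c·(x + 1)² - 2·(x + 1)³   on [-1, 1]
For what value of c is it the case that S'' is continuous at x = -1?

-5

S_0''(x) = 8 - 18·(x + 2), so S_0''(-1) = -10. On the right, S_1''(-1) = 2c, so c = -5.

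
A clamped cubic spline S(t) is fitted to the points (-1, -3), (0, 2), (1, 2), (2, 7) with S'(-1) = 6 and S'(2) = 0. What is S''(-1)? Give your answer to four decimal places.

3.2000

Let M_i = S''(x_i). Step sizes h_i = 1, 1, 1; slopes of the chords Δ_i = (y_(i+1) - y_i)/h_i = 5, 0, 5.
  1·M_0 + 4·M_1 + 1·M_2 = 6(Δ_1 - Δ_0) = -30
  1·M_1 + 4·M_2 + 1·M_3 = 6(Δ_2 - Δ_1) = 30
Clamped end conditions give two more equations: 2h_0·M_0 + h_0·M_1 = 6(Δ_0 - S'(-1)) = -6 and h_2·M_2 + 2h_2·M_3 = 6(S'(2) - Δ_2) = -30.
Forward elimination and back-substitution give M_0 = 16/5, M_1 = -62/5, M_2 = 82/5, M_3 = -116/5.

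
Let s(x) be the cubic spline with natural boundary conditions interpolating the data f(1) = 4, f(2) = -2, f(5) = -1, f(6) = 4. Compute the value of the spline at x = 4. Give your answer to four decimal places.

With M_i denoting the second derivative at x_i, h_i = 1, 3, 1, and Δ_i = (y_(i+1) − y_i)/h_i = -6, 1/3, 5:
  1·M_0 + 8·M_1 + 3·M_2 = 6(Δ_1 - Δ_0) = 38
  3·M_1 + 8·M_2 + 1·M_3 = 6(Δ_2 - Δ_1) = 28
Natural end conditions: M_0 = M_3 = 0.
Solving the tridiagonal system: M_0 = 0, M_1 = 4, M_2 = 2, M_3 = 0.
On [2, 5], s(x) = -2 - 14/3·(x - 2) + 2·(x - 2)² - 1/9·(x - 2)³.
With (x - 2) = 2: s(4) = -38/9.

-4.2222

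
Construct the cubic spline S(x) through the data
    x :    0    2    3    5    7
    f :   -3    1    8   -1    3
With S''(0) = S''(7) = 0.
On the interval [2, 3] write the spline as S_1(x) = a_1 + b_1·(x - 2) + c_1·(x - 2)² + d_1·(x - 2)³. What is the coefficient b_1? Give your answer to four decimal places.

Let M_i = S''(x_i). Step sizes h_i = 2, 1, 2, 2; slopes of the chords Δ_i = (y_(i+1) - y_i)/h_i = 2, 7, -9/2, 2.
  2·M_0 + 6·M_1 + 1·M_2 = 6(Δ_1 - Δ_0) = 30
  1·M_1 + 6·M_2 + 2·M_3 = 6(Δ_2 - Δ_1) = -69
  2·M_2 + 8·M_3 + 2·M_4 = 6(Δ_3 - Δ_2) = 39
Natural end conditions: M_0 = M_4 = 0.
Hence M_0 = 0, M_1 = 975/128, M_2 = -1005/64, M_3 = 2253/256, M_4 = 0.
On [2, 3], with S_1(x) = a_1 + b_1·(x - 2) + c_1·(x - 2)² + d_1·(x - 2)³: c_1 = M_1/2 = 975/256, d_1 = (M_2 - M_1)/(6h_1) = -995/256, b_1 = Δ_1 - h_1(2M_1 + M_2)/6 = 453/64.

7.0781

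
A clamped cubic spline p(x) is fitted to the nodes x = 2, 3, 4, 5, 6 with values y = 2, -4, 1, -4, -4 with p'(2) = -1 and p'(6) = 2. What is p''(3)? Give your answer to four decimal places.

30.6429

Let M_i = p''(x_i). Step sizes h_i = 1, 1, 1, 1; slopes of the chords Δ_i = (y_(i+1) - y_i)/h_i = -6, 5, -5, 0.
  1·M_0 + 4·M_1 + 1·M_2 = 6(Δ_1 - Δ_0) = 66
  1·M_1 + 4·M_2 + 1·M_3 = 6(Δ_2 - Δ_1) = -60
  1·M_2 + 4·M_3 + 1·M_4 = 6(Δ_3 - Δ_2) = 30
Clamped end conditions give two more equations: 2h_0·M_0 + h_0·M_1 = 6(Δ_0 - p'(2)) = -30 and h_3·M_3 + 2h_3·M_4 = 6(p'(6) - Δ_3) = 12.
Hence M_0 = -849/28, M_1 = 429/14, M_2 = -105/4, M_3 = 201/14, M_4 = -33/28.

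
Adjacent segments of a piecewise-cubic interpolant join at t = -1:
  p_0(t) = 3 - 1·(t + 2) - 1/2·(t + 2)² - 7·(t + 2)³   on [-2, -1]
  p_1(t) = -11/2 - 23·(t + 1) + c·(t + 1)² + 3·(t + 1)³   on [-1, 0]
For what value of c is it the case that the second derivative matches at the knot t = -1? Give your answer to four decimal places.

p_0''(t) = -1 - 42·(t + 2), so p_0''(-1) = -43. On the right, p_1''(-1) = 2c, so c = -43/2.

-21.5000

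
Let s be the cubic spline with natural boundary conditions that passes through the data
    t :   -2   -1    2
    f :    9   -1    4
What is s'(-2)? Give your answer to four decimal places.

-11.4583

Put σ_i = s'' at the i-th knot. Here h = (1, 3) and Δ = (-10, 5/3), so the interior equations h_(i-1)·σ_(i-1) + 2(h_(i-1)+h_i)·σ_i + h_i·σ_(i+1) = 6(Δ_i − Δ_(i-1)) read
  1·σ_0 + 8·σ_1 + 3·σ_2 = 6(Δ_1 - Δ_0) = 70
Natural end conditions: σ_0 = σ_2 = 0.
Solving the tridiagonal system: σ_0 = 0, σ_1 = 35/4, σ_2 = 0.
On [-2, -1], s'(t) = b_0 + 2c_0·(t + 2) + 3d_0·(t + 2)² with b_0 = Δ_0 - h_0(2σ_0 + σ_1)/6 = -275/24, c_0 = σ_0/2 = 0, d_0 = (σ_1 - σ_0)/(6h_0) = 35/24. So s'(-2) = -275/24.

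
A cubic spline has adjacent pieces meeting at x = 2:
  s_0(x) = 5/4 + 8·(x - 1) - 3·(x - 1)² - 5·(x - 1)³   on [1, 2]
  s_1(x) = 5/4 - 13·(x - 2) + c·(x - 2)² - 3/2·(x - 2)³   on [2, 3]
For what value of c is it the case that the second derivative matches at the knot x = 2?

-18

s_0''(x) = -6 - 30·(x - 1), so s_0''(2) = -36. On the right, s_1''(2) = 2c, so c = -18.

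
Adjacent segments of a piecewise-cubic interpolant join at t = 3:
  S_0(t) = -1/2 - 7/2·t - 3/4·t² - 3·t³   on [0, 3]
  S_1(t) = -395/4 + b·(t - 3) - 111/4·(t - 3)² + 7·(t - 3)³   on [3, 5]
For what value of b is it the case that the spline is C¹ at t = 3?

-89

S_0'(t) = -7/2 - 3/2·t - 9·t², so S_0'(3) = -89. On the right, S_1'(3) = b, so b = -89.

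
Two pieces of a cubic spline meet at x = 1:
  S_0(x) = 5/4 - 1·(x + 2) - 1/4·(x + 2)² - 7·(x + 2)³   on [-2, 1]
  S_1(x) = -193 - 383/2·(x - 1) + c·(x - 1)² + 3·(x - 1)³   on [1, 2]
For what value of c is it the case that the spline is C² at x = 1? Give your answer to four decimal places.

-63.2500

S_0''(x) = -1/2 - 42·(x + 2), so S_0''(1) = -253/2. On the right, S_1''(1) = 2c, so c = -253/4.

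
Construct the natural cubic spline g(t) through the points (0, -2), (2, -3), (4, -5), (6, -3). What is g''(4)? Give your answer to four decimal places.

With σ_i denoting the second derivative at x_i, h_i = 2, 2, 2, and Δ_i = (y_(i+1) − y_i)/h_i = -1/2, -1, 1:
  2·σ_0 + 8·σ_1 + 2·σ_2 = 6(Δ_1 - Δ_0) = -3
  2·σ_1 + 8·σ_2 + 2·σ_3 = 6(Δ_2 - Δ_1) = 12
Natural end conditions: σ_0 = σ_3 = 0.
Hence σ_0 = 0, σ_1 = -4/5, σ_2 = 17/10, σ_3 = 0.

1.7000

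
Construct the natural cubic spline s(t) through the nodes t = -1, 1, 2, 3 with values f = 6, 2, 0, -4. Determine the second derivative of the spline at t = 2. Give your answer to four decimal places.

Write m_i for s''(x_i). With h_i = 2, 1, 1 and divided differences Δ_i = -2, -2, -4, the continuity of s' gives the tridiagonal system
  2·m_0 + 6·m_1 + 1·m_2 = 6(Δ_1 - Δ_0) = 0
  1·m_1 + 4·m_2 + 1·m_3 = 6(Δ_2 - Δ_1) = -12
Natural end conditions: m_0 = m_3 = 0.
Forward elimination and back-substitution give m_0 = 0, m_1 = 12/23, m_2 = -72/23, m_3 = 0.

-3.1304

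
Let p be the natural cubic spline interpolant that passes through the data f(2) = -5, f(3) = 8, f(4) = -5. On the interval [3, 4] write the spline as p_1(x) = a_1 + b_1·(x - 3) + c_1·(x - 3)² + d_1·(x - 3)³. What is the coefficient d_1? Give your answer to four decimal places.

Write m_i for p''(x_i). With h_i = 1, 1 and divided differences Δ_i = 13, -13, the continuity of p' gives the tridiagonal system
  1·m_0 + 4·m_1 + 1·m_2 = 6(Δ_1 - Δ_0) = -156
Natural end conditions: m_0 = m_2 = 0.
Solving: m_0 = 0, m_1 = -39, m_2 = 0.
On [3, 4], with p_1(x) = a_1 + b_1·(x - 3) + c_1·(x - 3)² + d_1·(x - 3)³: c_1 = m_1/2 = -39/2, d_1 = (m_2 - m_1)/(6h_1) = 13/2, b_1 = Δ_1 - h_1(2m_1 + m_2)/6 = 0.

6.5000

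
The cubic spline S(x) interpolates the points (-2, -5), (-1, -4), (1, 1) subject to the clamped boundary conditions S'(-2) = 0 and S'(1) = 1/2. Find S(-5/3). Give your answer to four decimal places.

Let m_i = S''(x_i). Step sizes h_i = 1, 2; slopes of the chords Δ_i = (y_(i+1) - y_i)/h_i = 1, 5/2.
  1·m_0 + 6·m_1 + 2·m_2 = 6(Δ_1 - Δ_0) = 9
Clamped end conditions give two more equations: 2h_0·m_0 + h_0·m_1 = 6(Δ_0 - S'(-2)) = 6 and h_1·m_1 + 2h_1·m_2 = 6(S'(1) - Δ_1) = -12.
Forward elimination and back-substitution give m_0 = 5/3, m_1 = 8/3, m_2 = -13/3.
On [-2, -1], S(x) = -5 + 0·(x + 2) + 5/6·(x + 2)² + 1/6·(x + 2)³.
With (x + 2) = 1/3: S(-5/3) = -397/81.

-4.9012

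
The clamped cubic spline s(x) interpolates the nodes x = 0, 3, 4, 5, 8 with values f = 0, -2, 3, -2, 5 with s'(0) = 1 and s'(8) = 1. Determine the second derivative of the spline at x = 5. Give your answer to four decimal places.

10.4423

With M_i denoting the second derivative at x_i, h_i = 3, 1, 1, 3, and Δ_i = (y_(i+1) − y_i)/h_i = -2/3, 5, -5, 7/3:
  3·M_0 + 8·M_1 + 1·M_2 = 6(Δ_1 - Δ_0) = 34
  1·M_1 + 4·M_2 + 1·M_3 = 6(Δ_2 - Δ_1) = -60
  1·M_2 + 8·M_3 + 3·M_4 = 6(Δ_3 - Δ_2) = 44
Clamped end conditions give two more equations: 2h_0·M_0 + h_0·M_1 = 6(Δ_0 - s'(0)) = -10 and h_3·M_3 + 2h_3·M_4 = 6(s'(8) - Δ_3) = -8.
Hence M_0 = -1933/312, M_1 = 471/52, M_2 = -159/8, M_3 = 543/52, M_4 = -2045/312.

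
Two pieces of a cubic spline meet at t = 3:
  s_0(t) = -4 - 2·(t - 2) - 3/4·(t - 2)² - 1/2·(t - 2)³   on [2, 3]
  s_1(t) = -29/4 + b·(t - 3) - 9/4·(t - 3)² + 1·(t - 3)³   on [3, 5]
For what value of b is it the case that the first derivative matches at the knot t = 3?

-5

s_0'(t) = -2 - 3/2·(t - 2) - 3/2·(t - 2)², so s_0'(3) = -5. On the right, s_1'(3) = b, so b = -5.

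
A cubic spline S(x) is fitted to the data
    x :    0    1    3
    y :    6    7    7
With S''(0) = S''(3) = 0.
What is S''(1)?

-1

Put σ_i = S'' at the i-th knot. Here h = (1, 2) and Δ = (1, 0), so the interior equations h_(i-1)·σ_(i-1) + 2(h_(i-1)+h_i)·σ_i + h_i·σ_(i+1) = 6(Δ_i − Δ_(i-1)) read
  1·σ_0 + 6·σ_1 + 2·σ_2 = 6(Δ_1 - Δ_0) = -6
Natural end conditions: σ_0 = σ_2 = 0.
Solving the tridiagonal system: σ_0 = 0, σ_1 = -1, σ_2 = 0.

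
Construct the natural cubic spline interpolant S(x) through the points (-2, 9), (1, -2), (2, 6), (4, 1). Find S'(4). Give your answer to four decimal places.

-6.5709

Write M_i for S''(x_i). With h_i = 3, 1, 2 and divided differences Δ_i = -11/3, 8, -5/2, the continuity of S' gives the tridiagonal system
  3·M_0 + 8·M_1 + 1·M_2 = 6(Δ_1 - Δ_0) = 70
  1·M_1 + 6·M_2 + 2·M_3 = 6(Δ_2 - Δ_1) = -63
Natural end conditions: M_0 = M_3 = 0.
Hence M_0 = 0, M_1 = 483/47, M_2 = -574/47, M_3 = 0.
On [2, 4], S'(x) = b_2 + 2c_2·(x - 2) + 3d_2·(x - 2)² with b_2 = Δ_2 - h_2(2M_2 + M_3)/6 = 1591/282, c_2 = M_2/2 = -287/47, d_2 = (M_3 - M_2)/(6h_2) = 287/282. So S'(4) = -1853/282.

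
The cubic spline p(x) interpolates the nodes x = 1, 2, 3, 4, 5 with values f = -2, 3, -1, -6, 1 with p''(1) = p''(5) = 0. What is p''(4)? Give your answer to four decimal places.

Put M_i = p'' at the i-th knot. Here h = (1, 1, 1, 1) and Δ = (5, -4, -5, 7), so the interior equations h_(i-1)·M_(i-1) + 2(h_(i-1)+h_i)·M_i + h_i·M_(i+1) = 6(Δ_i − Δ_(i-1)) read
  1·M_0 + 4·M_1 + 1·M_2 = 6(Δ_1 - Δ_0) = -54
  1·M_1 + 4·M_2 + 1·M_3 = 6(Δ_2 - Δ_1) = -6
  1·M_2 + 4·M_3 + 1·M_4 = 6(Δ_3 - Δ_2) = 72
Natural end conditions: M_0 = M_4 = 0.
Forward elimination and back-substitution give M_0 = 0, M_1 = -51/4, M_2 = -3, M_3 = 75/4, M_4 = 0.

18.7500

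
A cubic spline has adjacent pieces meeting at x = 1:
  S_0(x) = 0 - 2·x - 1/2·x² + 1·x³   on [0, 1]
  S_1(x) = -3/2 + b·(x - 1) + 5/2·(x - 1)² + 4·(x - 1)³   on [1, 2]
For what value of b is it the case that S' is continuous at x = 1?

S_0'(x) = -2 - 1·x + 3·x², so S_0'(1) = 0. On the right, S_1'(1) = b, so b = 0.

0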